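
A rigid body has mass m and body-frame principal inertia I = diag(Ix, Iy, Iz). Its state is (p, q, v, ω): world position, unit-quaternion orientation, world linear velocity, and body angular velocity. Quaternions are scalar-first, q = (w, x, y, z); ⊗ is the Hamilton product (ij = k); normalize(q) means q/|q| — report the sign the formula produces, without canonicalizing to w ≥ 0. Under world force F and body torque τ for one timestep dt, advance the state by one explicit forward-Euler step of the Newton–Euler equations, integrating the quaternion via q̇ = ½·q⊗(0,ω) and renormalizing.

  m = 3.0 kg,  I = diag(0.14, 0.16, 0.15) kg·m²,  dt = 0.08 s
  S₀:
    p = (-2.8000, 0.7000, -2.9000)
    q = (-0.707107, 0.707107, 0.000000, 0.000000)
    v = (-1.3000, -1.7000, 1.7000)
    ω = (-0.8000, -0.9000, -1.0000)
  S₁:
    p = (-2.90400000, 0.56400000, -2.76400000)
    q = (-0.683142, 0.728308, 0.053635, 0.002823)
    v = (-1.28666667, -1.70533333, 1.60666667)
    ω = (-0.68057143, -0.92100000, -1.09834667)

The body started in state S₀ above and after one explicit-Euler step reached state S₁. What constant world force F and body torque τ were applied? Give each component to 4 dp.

Δω = ω₁−ω₀ = (0.11942857, -0.02100000, -0.09834667)
ω₀×(Iω₀) = (-0.0090, -0.0080, 0.0144)
applied torque τ = (0.2000, -0.0500, -0.1700)
v₁ − v₀ = (0.01333333, -0.00533333, -0.09333333)
m·(v₁−v₀)/dt = (0.5000, -0.2000, -3.5000)

F = (0.5000, -0.2000, -3.5000)
τ = (0.2000, -0.0500, -0.1700)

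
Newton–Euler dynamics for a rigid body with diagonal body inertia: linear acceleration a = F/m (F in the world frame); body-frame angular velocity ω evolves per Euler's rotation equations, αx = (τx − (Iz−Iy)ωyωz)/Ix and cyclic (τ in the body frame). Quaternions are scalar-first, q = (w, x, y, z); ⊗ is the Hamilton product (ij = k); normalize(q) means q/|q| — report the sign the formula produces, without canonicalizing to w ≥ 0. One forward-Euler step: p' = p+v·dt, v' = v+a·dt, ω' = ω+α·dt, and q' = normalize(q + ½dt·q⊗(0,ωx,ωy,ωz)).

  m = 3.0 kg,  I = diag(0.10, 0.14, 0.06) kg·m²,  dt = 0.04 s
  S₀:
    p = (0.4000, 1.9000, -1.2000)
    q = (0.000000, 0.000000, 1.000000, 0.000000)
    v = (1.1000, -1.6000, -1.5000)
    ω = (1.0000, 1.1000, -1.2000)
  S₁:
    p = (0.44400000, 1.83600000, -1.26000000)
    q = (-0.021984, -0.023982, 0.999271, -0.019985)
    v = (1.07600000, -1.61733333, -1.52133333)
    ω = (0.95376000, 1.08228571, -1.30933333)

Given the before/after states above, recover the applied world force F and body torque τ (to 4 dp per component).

F = (-1.8000, -1.3000, -1.6000)
τ = (-0.0100, -0.1100, -0.1200)

ω₁ − ω₀ = (-0.04624000, -0.01771429, -0.10933333)
gyro term ω₀×Iω₀ = (0.1056, -0.0480, 0.0440)
I·α + gyro = (-0.0100, -0.1100, -0.1200)
Δv = v₁−v₀ = (-0.02400000, -0.01733333, -0.02133333)
m·(v₁−v₀)/dt = (-1.8000, -1.3000, -1.6000)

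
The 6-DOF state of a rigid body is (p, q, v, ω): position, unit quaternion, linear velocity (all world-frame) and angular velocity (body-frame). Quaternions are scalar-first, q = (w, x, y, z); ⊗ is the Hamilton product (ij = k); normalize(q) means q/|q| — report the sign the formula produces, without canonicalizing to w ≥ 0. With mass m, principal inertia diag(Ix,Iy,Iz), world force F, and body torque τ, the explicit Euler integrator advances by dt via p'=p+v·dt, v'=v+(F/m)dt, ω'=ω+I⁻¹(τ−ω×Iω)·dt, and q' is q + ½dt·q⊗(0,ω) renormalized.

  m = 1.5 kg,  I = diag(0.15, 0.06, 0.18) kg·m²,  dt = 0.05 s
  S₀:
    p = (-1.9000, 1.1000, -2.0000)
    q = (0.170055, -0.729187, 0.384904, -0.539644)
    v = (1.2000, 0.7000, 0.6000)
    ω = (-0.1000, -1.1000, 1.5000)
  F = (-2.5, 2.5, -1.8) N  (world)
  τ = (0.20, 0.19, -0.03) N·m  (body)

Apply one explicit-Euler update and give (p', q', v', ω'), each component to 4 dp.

linear accel F/m = (-1.6667, 1.6667, -1.2000)
new position p' = (-1.8400, 1.1350, -1.9700)
new velocity v' = (1.1167, 0.7833, 0.5400)
ω×(Iω) gyroscopic = (-0.1980, 0.0045, -0.0099)
angular accel α = (2.6533, 3.0917, -0.1117)
ω' = ω + α·dt = (0.0327, -0.9454, 1.4944)
Hamilton product q⊗(0,ω) = (1.1599417, -0.0332579, 0.9606844, 1.0956786)
q' = normalize(q + ½dt·q⊗(0,ω)) = (0.1988, -0.7292, 0.4085, -0.5117)

p' = (-1.8400, 1.1350, -1.9700)
q' = (0.1988, -0.7292, 0.4085, -0.5117)
v' = (1.1167, 0.7833, 0.5400)
ω' = (0.0327, -0.9454, 1.4944)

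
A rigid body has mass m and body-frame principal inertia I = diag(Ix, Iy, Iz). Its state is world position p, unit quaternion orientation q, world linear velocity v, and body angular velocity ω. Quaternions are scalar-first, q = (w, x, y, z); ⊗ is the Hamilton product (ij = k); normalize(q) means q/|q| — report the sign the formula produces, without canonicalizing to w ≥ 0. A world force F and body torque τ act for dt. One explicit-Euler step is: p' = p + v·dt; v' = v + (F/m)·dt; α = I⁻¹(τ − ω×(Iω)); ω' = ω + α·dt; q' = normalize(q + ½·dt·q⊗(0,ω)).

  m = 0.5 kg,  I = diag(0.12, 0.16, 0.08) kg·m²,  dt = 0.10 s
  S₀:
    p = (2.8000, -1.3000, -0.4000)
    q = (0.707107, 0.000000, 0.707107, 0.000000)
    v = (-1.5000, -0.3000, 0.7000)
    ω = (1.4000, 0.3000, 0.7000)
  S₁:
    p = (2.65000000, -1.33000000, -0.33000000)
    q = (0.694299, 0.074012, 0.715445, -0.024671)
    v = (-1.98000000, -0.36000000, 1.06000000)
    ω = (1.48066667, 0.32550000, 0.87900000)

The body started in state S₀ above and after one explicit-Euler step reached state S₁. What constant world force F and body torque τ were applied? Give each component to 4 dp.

ω₁ − ω₀ = (0.08066667, 0.02550000, 0.17900000)
precession coupling = (-0.0168, 0.0392, 0.0168)
I·α + gyro = (0.0800, 0.0800, 0.1600)
velocity change Δv = (-0.48000000, -0.06000000, 0.36000000)
m·(v₁−v₀)/dt = (-2.4000, -0.3000, 1.8000)

F = (-2.4000, -0.3000, 1.8000)
τ = (0.0800, 0.0800, 0.1600)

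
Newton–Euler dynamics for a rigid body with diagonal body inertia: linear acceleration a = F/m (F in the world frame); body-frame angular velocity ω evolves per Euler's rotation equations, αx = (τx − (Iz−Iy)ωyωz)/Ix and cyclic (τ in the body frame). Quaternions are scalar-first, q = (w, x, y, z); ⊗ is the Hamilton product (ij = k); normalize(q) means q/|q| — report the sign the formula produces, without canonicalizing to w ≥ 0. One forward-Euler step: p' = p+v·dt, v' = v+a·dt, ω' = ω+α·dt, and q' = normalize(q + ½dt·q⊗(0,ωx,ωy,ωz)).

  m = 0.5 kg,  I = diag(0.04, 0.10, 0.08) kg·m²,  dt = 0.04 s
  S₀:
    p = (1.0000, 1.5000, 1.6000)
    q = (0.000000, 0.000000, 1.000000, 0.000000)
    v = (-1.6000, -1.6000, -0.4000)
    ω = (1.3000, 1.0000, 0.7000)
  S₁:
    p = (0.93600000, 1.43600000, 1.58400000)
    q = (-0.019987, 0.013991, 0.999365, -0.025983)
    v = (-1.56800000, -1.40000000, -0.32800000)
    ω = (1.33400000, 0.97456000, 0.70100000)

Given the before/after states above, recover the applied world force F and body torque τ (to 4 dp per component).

F = (0.4000, 2.5000, 0.9000)
τ = (0.0200, -0.1000, 0.0800)

velocity change Δv = (0.03200000, 0.20000000, 0.07200000)
applied force F = (0.4000, 2.5000, 0.9000)
Δω = ω₁−ω₀ = (0.03400000, -0.02544000, 0.00100000)
applied torque τ = (0.0200, -0.1000, 0.0800)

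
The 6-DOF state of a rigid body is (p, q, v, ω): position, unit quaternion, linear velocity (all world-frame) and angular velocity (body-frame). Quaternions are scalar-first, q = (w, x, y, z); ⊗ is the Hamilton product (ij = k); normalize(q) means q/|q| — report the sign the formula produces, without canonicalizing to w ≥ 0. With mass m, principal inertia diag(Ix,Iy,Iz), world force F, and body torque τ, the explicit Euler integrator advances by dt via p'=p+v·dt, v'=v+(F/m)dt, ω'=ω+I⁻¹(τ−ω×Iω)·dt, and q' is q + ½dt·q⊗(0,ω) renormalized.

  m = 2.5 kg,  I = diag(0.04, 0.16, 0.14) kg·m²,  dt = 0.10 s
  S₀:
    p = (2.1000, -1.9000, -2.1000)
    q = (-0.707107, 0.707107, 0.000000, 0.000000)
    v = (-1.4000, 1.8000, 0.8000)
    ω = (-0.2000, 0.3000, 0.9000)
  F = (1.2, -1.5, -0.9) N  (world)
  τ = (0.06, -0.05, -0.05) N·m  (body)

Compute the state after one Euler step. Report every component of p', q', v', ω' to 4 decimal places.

a = F/m = (0.4800, -0.6000, -0.3600)
new position p' = (1.9600, -1.7200, -2.0200)
new velocity v' = (-1.3520, 1.7400, 0.7640)
α = I⁻¹(τ − ω×Iω) = (1.6350, -0.4250, -0.3057)
ω + α·dt = (-0.0365, 0.2575, 0.8694)
q⊗(0,ω) = (0.1414214, 0.1414214, -0.8485284, -0.4242642)
updated quaternion q' = (-0.6992, 0.7133, -0.0424, -0.0212)

p' = (1.9600, -1.7200, -2.0200)
q' = (-0.6992, 0.7133, -0.0424, -0.0212)
v' = (-1.3520, 1.7400, 0.7640)
ω' = (-0.0365, 0.2575, 0.8694)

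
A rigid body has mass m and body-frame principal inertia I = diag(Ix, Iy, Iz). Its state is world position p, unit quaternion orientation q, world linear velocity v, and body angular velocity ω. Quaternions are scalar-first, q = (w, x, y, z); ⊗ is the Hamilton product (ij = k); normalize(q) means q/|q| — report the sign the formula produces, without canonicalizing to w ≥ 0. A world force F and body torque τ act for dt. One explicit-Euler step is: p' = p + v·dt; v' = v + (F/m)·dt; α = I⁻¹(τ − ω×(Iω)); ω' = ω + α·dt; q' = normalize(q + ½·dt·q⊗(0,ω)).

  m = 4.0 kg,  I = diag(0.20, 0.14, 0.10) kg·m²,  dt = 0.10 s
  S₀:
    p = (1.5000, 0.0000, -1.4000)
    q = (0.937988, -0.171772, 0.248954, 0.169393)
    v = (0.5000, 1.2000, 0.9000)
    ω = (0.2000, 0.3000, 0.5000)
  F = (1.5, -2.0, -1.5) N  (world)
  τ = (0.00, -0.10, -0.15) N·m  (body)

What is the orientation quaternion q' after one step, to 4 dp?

q' = (0.9313, -0.1586, 0.2689, 0.1877)

q⊗(0,ω) = (-0.1250283, 0.2612567, 0.4011610, 0.3676716)
q' = normalize(q + ½dt·q⊗(0,ω)) = (0.9313, -0.1586, 0.2689, 0.1877)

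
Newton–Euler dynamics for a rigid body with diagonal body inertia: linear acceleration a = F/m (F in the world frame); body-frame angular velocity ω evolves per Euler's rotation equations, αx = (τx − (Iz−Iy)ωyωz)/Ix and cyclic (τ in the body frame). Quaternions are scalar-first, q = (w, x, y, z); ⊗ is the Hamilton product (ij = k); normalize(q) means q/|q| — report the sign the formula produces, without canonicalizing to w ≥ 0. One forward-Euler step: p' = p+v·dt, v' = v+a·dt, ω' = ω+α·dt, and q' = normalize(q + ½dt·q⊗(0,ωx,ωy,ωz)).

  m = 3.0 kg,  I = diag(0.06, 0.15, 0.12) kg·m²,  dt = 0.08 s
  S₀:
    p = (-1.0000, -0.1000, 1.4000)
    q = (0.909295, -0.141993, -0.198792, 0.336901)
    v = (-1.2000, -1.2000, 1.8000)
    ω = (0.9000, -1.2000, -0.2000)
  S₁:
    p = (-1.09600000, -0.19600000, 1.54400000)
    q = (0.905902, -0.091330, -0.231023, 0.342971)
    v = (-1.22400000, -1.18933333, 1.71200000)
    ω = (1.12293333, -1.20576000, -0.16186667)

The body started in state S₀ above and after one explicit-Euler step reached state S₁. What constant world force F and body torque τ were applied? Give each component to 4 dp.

ω₁ − ω₀ = (0.22293333, -0.00576000, 0.03813333)
τ = I·(Δω/dt) + ω₀×(Iω₀) = (0.1600, 0.0000, -0.0400)
v₁ − v₀ = (-0.02400000, 0.01066667, -0.08800000)
m·(v₁−v₀)/dt = (-0.9000, 0.4000, -3.3000)

F = (-0.9000, 0.4000, -3.3000)
τ = (0.1600, 0.0000, -0.0400)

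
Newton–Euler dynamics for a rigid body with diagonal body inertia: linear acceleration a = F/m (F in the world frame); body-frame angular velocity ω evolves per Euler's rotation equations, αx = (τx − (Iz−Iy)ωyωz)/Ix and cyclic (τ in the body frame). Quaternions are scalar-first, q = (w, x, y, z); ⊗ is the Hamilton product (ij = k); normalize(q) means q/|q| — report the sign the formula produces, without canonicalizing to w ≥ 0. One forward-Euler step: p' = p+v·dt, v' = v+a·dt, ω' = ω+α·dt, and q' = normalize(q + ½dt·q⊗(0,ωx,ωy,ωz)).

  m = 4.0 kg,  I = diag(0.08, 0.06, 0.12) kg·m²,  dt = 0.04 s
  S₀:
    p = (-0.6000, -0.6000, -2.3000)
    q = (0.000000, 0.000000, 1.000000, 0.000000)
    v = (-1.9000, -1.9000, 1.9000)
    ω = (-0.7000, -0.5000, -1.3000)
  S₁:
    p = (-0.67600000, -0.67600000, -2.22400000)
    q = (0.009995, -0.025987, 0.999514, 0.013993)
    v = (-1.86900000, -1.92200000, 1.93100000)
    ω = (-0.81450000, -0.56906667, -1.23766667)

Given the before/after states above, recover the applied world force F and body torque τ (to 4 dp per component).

F = (3.1000, -2.2000, 3.1000)
τ = (-0.1900, -0.1400, 0.1800)

rate change Δω = (-0.11450000, -0.06906667, 0.06233333)
ω₀×(Iω₀) = (0.0390, -0.0364, -0.0070)
I·α + gyro = (-0.1900, -0.1400, 0.1800)
Δv = v₁−v₀ = (0.03100000, -0.02200000, 0.03100000)
applied force F = (3.1000, -2.2000, 3.1000)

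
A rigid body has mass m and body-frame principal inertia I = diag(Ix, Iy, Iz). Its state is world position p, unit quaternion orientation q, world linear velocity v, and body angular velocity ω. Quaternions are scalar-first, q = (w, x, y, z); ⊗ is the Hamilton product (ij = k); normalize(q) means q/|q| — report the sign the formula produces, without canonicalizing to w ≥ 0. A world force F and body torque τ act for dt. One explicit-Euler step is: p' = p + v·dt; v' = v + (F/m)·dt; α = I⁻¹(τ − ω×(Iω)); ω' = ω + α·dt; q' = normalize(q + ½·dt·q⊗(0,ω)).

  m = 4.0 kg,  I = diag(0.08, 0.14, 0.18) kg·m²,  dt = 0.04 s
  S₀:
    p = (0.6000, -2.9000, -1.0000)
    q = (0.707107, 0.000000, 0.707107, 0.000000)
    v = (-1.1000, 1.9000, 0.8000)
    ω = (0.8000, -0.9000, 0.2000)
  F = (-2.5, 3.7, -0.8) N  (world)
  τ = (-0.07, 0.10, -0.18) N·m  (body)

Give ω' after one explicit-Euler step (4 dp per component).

ω' = (0.7686, -0.8669, 0.1696)

precession coupling ω×(Iω) = (-0.0072, -0.0160, -0.0432)
angular accel α = (-0.7850, 0.8286, -0.7600)
ω' = ω + α·dt = (0.7686, -0.8669, 0.1696)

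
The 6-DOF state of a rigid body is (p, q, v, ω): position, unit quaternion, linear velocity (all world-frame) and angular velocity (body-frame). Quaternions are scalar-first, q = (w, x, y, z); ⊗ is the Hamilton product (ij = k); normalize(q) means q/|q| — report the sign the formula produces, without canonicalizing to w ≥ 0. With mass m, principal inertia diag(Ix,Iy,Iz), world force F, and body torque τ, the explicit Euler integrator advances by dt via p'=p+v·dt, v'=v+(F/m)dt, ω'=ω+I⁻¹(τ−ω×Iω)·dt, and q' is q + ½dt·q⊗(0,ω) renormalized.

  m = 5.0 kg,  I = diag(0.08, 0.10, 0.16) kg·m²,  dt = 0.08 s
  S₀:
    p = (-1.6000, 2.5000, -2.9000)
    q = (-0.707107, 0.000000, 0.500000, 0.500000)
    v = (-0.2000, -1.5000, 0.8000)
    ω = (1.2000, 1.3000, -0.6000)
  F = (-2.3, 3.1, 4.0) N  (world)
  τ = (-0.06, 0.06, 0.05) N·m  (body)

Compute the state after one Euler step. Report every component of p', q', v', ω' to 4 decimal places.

ω×(Iω) gyroscopic = (-0.0468, 0.0576, 0.0312)
angular accel α = (-0.1650, 0.0240, 0.1175)
new body rate ω' = (1.1868, 1.3019, -0.5906)
Hamilton product q⊗(0,ω) = (-0.3500000, -1.7985284, -0.3192391, -0.1757358)
q' = normalize(q + ½dt·q⊗(0,ω)) = (-0.7191, -0.0717, 0.4859, 0.4916)
linear accel F/m = (-0.4600, 0.6200, 0.8000)
p' = p + v·dt = (-1.6160, 2.3800, -2.8360)
new velocity v' = (-0.2368, -1.4504, 0.8640)

p' = (-1.6160, 2.3800, -2.8360)
q' = (-0.7191, -0.0717, 0.4859, 0.4916)
v' = (-0.2368, -1.4504, 0.8640)
ω' = (1.1868, 1.3019, -0.5906)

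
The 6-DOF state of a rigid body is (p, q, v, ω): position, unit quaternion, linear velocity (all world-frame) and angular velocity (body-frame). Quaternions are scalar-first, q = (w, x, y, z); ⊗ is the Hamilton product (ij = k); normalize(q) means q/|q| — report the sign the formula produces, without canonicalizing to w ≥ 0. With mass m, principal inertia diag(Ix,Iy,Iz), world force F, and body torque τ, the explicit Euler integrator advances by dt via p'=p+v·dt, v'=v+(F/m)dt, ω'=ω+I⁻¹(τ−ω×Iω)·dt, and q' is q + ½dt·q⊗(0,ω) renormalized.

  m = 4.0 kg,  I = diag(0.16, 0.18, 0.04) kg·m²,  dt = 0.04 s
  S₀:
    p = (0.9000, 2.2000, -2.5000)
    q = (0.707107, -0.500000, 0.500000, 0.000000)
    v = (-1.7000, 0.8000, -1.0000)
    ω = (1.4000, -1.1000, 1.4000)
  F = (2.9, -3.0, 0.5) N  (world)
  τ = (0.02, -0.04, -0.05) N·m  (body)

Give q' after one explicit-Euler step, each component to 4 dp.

q' = (0.7314, -0.4657, 0.4979, 0.0168)

q⊗(0,ω) = (1.2500000, 1.6899498, -0.0778177, 0.8399498)
updated quaternion q' = (0.7314, -0.4657, 0.4979, 0.0168)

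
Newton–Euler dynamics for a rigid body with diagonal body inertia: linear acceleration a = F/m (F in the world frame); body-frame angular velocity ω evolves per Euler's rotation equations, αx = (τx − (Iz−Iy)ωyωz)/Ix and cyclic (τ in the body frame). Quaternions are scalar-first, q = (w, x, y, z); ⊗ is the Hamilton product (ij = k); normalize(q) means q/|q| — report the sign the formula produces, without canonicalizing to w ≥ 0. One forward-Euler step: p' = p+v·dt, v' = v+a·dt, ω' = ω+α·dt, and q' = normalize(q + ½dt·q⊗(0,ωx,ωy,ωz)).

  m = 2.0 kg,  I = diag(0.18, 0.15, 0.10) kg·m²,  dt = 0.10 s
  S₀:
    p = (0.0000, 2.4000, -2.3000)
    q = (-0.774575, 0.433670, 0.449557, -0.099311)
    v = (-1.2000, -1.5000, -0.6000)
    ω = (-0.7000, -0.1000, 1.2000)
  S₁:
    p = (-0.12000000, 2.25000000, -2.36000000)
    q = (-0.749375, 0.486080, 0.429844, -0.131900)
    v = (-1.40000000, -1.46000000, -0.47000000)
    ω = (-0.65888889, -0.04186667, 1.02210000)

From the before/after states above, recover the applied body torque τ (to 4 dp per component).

rate change Δω = (0.04111111, 0.05813333, -0.17790000)
gyro term ω₀×Iω₀ = (0.0060, -0.0672, -0.0021)
τ = I·(Δω/dt) + ω₀×(Iω₀) = (0.0800, 0.0200, -0.1800)

τ = (0.0800, 0.0200, -0.1800)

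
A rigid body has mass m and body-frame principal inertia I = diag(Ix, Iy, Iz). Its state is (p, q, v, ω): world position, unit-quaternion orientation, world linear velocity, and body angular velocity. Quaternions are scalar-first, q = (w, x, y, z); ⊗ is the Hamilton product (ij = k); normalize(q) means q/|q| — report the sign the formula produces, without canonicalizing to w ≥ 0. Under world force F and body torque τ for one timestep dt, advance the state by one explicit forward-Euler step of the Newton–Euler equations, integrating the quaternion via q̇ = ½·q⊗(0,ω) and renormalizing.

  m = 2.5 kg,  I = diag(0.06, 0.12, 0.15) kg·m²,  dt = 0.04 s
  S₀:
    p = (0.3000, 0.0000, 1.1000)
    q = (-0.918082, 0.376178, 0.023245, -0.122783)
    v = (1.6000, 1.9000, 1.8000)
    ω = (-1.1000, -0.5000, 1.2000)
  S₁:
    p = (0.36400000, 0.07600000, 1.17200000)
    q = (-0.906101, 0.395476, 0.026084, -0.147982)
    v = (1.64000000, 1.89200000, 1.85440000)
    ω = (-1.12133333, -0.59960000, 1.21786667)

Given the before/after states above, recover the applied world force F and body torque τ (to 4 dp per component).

F = (2.5000, -0.5000, 3.4000)
τ = (-0.0500, -0.1800, 0.1000)

v₁ − v₀ = (0.04000000, -0.00800000, 0.05440000)
applied force F = (2.5000, -0.5000, 3.4000)
Δω = ω₁−ω₀ = (-0.02133333, -0.09960000, 0.01786667)
precession coupling = (-0.0180, 0.1188, 0.0330)
τ = I·(Δω/dt) + ω₀×(Iω₀) = (-0.0500, -0.1800, 0.1000)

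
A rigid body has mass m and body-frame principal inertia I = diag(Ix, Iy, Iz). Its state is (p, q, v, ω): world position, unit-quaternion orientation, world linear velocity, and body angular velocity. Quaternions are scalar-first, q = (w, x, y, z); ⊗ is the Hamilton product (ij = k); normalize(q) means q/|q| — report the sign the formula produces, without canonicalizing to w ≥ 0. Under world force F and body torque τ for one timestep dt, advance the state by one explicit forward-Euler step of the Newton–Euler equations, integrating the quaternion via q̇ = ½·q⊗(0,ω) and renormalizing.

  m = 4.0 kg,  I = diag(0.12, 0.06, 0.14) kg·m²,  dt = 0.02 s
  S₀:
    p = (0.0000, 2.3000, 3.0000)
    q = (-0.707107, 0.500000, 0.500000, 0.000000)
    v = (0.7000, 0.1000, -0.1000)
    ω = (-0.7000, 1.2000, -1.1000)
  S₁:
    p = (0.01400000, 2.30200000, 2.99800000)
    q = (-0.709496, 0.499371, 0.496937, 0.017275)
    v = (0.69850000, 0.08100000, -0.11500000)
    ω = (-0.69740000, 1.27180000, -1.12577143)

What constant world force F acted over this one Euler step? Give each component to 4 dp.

Δv = v₁−v₀ = (-0.00150000, -0.01900000, -0.01500000)
applied force F = (-0.3000, -3.8000, -3.0000)

F = (-0.3000, -3.8000, -3.0000)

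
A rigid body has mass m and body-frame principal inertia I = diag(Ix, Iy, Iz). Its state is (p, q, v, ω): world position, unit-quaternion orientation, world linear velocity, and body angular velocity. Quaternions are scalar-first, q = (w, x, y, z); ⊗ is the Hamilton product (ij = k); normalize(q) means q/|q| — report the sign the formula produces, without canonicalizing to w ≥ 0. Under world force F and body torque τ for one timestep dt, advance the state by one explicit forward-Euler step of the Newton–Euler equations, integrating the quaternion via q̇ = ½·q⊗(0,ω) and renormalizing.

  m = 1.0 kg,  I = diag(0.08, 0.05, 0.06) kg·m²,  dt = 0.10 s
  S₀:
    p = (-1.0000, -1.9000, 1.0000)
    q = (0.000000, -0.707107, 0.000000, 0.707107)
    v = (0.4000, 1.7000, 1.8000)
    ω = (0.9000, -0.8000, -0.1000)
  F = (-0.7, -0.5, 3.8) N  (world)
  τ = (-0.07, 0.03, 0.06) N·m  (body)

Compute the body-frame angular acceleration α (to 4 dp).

precession coupling ω×(Iω) = (0.0008, -0.0018, 0.0216)
angular accel α = (-0.8850, 0.6360, 0.6400)

α = (-0.8850, 0.6360, 0.6400)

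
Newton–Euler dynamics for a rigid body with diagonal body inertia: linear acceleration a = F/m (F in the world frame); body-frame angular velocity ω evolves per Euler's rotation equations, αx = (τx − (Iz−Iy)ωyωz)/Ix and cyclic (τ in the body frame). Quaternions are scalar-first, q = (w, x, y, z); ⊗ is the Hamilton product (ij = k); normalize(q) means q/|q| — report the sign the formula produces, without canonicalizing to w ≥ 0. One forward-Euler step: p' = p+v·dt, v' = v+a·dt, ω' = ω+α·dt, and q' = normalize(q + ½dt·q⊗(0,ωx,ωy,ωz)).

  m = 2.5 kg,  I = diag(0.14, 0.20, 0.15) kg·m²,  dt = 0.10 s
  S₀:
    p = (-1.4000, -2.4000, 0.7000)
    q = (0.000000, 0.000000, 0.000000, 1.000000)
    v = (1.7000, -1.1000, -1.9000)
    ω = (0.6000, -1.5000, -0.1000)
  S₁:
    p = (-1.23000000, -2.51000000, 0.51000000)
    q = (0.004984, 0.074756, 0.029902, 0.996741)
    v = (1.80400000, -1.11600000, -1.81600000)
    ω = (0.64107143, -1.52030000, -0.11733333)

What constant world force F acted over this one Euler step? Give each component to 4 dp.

v₁ − v₀ = (0.10400000, -0.01600000, 0.08400000)
F = m·Δv/dt = (2.6000, -0.4000, 2.1000)

F = (2.6000, -0.4000, 2.1000)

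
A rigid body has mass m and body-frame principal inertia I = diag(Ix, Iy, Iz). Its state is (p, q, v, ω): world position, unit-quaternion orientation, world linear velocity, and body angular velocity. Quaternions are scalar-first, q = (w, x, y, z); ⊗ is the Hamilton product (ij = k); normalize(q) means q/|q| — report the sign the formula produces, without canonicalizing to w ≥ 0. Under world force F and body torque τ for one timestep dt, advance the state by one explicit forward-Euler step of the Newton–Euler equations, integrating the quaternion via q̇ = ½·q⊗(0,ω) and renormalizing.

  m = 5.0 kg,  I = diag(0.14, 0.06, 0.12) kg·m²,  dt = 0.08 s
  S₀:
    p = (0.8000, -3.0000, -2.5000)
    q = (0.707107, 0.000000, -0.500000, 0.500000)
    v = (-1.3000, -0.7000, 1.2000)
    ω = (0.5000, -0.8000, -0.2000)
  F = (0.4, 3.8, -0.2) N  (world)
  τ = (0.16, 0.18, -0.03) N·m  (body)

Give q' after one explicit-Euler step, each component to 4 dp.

2q̇ = q⊗(0,ω) = (-0.3000000, 0.8535535, -0.3156856, 0.1085786)
updated quaternion q' = (0.6946, 0.0341, -0.5122, 0.5040)

q' = (0.6946, 0.0341, -0.5122, 0.5040)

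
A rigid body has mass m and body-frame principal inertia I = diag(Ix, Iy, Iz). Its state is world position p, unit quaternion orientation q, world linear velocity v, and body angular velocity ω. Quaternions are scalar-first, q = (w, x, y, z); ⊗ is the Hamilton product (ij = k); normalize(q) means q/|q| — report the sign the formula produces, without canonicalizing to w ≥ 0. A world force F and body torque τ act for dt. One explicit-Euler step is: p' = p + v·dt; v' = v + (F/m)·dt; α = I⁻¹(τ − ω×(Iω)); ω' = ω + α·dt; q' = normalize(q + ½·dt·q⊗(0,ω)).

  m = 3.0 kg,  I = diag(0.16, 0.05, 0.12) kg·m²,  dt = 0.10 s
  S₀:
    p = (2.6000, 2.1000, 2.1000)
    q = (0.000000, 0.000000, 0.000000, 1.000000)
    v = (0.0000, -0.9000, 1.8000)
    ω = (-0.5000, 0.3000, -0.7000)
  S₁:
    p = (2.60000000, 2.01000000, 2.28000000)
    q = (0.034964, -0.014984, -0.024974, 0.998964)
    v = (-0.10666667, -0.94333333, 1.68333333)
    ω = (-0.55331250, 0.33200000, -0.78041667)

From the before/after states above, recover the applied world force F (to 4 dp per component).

F = (-3.2000, -1.3000, -3.5000)

velocity change Δv = (-0.10666667, -0.04333333, -0.11666667)
applied force F = (-3.2000, -1.3000, -3.5000)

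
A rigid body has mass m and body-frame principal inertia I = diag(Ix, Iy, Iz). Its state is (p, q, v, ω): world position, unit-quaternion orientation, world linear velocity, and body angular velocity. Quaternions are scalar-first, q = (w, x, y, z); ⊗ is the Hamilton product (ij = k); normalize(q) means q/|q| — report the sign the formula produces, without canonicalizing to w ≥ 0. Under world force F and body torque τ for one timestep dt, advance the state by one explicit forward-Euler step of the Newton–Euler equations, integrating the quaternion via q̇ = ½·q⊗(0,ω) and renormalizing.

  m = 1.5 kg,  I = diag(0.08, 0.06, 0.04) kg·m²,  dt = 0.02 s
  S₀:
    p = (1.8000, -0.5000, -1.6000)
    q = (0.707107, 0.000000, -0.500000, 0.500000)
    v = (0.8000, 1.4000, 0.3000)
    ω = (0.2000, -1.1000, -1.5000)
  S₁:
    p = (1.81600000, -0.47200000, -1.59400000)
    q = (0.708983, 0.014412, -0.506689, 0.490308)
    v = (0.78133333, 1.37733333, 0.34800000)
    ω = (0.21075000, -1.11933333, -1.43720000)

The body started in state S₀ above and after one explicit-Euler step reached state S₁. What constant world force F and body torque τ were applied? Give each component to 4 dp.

velocity change Δv = (-0.01866667, -0.02266667, 0.04800000)
applied force F = (-1.4000, -1.7000, 3.6000)
Δω = ω₁−ω₀ = (0.01075000, -0.01933333, 0.06280000)
τ = I·(Δω/dt) + ω₀×(Iω₀) = (0.0100, -0.0700, 0.1300)

F = (-1.4000, -1.7000, 3.6000)
τ = (0.0100, -0.0700, 0.1300)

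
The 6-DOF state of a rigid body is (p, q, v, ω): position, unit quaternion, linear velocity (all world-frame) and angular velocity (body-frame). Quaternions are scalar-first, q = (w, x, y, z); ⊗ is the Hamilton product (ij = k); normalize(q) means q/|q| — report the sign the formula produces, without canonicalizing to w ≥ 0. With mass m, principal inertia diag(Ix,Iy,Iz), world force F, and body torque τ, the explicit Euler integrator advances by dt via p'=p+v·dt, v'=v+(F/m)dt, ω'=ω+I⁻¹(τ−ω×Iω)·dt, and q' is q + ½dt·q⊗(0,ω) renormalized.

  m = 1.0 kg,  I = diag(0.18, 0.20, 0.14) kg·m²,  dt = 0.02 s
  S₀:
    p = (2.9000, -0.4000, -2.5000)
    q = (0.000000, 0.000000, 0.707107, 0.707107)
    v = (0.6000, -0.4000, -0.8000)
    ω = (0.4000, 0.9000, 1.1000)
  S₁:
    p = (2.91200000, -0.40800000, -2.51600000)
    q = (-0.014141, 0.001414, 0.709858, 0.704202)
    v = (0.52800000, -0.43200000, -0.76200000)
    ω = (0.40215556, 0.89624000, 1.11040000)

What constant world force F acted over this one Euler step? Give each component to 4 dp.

Δv = v₁−v₀ = (-0.07200000, -0.03200000, 0.03800000)
applied force F = (-3.6000, -1.6000, 1.9000)

F = (-3.6000, -1.6000, 1.9000)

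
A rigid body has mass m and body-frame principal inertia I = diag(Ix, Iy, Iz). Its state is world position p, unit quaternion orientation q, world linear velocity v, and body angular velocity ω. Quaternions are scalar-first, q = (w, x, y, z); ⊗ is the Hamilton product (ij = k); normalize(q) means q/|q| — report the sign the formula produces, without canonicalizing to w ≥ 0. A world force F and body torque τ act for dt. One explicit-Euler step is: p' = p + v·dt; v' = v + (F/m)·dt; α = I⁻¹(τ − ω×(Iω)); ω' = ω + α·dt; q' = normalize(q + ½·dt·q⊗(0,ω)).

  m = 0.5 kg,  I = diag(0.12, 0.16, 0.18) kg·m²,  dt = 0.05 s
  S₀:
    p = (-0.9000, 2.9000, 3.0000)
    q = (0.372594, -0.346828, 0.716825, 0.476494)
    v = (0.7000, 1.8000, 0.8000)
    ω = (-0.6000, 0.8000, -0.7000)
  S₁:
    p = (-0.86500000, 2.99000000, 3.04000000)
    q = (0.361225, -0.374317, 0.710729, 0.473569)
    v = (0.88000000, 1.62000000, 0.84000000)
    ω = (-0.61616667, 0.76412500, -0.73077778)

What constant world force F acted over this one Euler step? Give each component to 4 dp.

velocity change Δv = (0.18000000, -0.18000000, 0.04000000)
applied force F = (1.8000, -1.8000, 0.4000)

F = (1.8000, -1.8000, 0.4000)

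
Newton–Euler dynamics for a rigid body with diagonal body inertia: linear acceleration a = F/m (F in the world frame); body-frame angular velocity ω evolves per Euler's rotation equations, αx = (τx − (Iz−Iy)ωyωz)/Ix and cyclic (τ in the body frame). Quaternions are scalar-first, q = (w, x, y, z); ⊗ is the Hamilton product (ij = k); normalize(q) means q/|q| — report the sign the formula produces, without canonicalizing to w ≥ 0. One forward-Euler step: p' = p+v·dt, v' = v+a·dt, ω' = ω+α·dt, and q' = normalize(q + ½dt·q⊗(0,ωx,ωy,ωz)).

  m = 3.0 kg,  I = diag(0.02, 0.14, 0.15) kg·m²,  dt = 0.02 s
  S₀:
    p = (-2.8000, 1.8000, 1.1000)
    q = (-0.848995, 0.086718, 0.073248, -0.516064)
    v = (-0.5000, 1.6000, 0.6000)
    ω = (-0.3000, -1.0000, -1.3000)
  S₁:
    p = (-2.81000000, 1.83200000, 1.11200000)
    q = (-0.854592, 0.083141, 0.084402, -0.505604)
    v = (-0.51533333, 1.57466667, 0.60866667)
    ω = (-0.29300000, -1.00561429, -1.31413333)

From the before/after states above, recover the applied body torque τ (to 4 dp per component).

τ = (0.0200, -0.0900, -0.0700)

rate change Δω = (0.00700000, -0.00561429, -0.01413333)
τ = I·(Δω/dt) + ω₀×(Iω₀) = (0.0200, -0.0900, -0.0700)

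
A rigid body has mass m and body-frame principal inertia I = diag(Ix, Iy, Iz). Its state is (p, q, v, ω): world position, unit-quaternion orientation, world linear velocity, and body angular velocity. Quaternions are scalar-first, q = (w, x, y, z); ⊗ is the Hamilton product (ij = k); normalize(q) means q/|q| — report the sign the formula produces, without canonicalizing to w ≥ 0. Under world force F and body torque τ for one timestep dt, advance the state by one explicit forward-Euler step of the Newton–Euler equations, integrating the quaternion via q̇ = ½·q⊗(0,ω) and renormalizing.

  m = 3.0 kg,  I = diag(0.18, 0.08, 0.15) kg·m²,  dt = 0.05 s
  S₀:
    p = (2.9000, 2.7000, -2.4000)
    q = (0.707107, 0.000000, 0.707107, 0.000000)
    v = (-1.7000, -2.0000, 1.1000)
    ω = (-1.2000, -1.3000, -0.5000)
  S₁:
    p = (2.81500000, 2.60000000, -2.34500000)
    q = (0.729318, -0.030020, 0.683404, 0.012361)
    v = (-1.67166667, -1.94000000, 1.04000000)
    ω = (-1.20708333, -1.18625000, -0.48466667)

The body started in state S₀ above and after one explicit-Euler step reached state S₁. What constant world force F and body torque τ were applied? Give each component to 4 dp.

rate change Δω = (-0.00708333, 0.11375000, 0.01533333)
applied torque τ = (0.0200, 0.2000, -0.1100)
v₁ − v₀ = (0.02833333, 0.06000000, -0.06000000)
m·(v₁−v₀)/dt = (1.7000, 3.6000, -3.6000)

F = (1.7000, 3.6000, -3.6000)
τ = (0.0200, 0.2000, -0.1100)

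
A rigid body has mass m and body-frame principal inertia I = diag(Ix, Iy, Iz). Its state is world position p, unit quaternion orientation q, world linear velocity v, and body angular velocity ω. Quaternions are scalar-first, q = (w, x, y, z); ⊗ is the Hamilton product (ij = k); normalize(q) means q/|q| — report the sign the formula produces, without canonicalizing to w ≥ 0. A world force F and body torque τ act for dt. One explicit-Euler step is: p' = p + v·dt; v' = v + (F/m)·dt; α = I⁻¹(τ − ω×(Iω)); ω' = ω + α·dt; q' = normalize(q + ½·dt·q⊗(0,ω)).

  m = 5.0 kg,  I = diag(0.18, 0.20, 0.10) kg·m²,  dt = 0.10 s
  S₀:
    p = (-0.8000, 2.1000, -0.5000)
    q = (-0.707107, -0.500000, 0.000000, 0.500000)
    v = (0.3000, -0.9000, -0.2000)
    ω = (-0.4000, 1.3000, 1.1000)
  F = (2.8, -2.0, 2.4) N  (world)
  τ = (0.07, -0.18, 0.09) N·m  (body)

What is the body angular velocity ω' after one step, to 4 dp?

ω' = (-0.2817, 1.2276, 1.2004)

ω×(Iω) gyroscopic = (-0.1430, -0.0352, -0.0104)
(τ − ω×Iω)/I = (1.1833, -0.7240, 1.0040)
ω' = ω + α·dt = (-0.2817, 1.2276, 1.2004)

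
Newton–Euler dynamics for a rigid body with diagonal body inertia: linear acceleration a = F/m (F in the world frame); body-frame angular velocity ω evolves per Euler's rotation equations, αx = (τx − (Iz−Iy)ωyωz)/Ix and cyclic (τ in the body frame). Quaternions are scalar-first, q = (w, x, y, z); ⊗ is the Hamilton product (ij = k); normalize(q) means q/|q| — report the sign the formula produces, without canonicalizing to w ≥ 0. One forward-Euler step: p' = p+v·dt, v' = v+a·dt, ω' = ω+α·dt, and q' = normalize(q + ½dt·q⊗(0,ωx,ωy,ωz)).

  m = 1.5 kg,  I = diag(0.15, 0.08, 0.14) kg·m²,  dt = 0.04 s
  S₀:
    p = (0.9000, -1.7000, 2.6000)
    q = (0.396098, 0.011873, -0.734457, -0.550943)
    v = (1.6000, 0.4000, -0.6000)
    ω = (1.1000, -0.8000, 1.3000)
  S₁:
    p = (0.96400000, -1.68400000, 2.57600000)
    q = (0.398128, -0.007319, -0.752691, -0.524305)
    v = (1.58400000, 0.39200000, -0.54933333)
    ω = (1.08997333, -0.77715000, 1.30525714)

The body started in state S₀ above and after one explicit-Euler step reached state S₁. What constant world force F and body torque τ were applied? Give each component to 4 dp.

Δv = v₁−v₀ = (-0.01600000, -0.00800000, 0.05066667)
applied force F = (-0.6000, -0.3000, 1.9000)
rate change Δω = (-0.01002667, 0.02285000, 0.00525714)
applied torque τ = (-0.1000, 0.0600, 0.0800)

F = (-0.6000, -0.3000, 1.9000)
τ = (-0.1000, 0.0600, 0.0800)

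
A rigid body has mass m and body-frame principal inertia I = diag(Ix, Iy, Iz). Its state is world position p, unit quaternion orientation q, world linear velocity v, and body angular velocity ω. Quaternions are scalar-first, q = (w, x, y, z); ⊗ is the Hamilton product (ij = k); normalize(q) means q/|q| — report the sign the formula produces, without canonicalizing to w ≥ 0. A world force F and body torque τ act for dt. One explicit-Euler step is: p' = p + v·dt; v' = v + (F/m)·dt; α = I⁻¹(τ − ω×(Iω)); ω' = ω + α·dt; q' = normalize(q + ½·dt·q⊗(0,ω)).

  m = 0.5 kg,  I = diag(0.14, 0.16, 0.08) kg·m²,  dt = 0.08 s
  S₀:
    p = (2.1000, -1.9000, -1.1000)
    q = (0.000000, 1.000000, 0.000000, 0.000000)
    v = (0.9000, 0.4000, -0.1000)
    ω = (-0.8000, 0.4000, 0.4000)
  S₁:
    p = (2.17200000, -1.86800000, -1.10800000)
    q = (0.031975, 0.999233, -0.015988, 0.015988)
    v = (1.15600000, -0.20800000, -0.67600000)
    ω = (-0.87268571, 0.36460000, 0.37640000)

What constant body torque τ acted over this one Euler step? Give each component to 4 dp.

τ = (-0.1400, -0.0900, -0.0300)

Δω = ω₁−ω₀ = (-0.07268571, -0.03540000, -0.02360000)
I·α + gyro = (-0.1400, -0.0900, -0.0300)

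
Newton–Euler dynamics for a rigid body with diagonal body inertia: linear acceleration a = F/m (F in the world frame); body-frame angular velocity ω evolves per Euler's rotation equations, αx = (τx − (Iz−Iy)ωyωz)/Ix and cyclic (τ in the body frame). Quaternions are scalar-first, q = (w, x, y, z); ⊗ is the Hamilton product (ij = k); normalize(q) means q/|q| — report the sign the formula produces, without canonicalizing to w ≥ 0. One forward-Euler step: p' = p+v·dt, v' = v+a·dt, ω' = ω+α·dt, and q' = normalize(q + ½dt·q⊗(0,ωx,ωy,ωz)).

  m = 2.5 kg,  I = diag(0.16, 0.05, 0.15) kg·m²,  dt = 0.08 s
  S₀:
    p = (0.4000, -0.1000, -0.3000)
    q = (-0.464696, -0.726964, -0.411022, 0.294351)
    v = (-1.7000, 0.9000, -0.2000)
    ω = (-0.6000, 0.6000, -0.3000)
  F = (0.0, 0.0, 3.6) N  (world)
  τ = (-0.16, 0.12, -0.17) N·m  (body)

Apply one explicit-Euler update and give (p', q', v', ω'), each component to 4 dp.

angular accel α = (-0.8875, 2.3640, -1.3973)
ω + α·dt = (-0.6710, 0.7891, -0.4118)
q⊗(0,ω) = (-0.1012599, 0.2255136, -0.6735174, -0.5433828)
q' = normalize(q + ½dt·q⊗(0,ω)) = (-0.4684, -0.7175, -0.4377, 0.2724)
linear accel F/m = (0.0000, 0.0000, 1.4400)
p' = p + v·dt = (0.2640, -0.0280, -0.3160)
v + (F/m)dt = (-1.7000, 0.9000, -0.0848)

p' = (0.2640, -0.0280, -0.3160)
q' = (-0.4684, -0.7175, -0.4377, 0.2724)
v' = (-1.7000, 0.9000, -0.0848)
ω' = (-0.6710, 0.7891, -0.4118)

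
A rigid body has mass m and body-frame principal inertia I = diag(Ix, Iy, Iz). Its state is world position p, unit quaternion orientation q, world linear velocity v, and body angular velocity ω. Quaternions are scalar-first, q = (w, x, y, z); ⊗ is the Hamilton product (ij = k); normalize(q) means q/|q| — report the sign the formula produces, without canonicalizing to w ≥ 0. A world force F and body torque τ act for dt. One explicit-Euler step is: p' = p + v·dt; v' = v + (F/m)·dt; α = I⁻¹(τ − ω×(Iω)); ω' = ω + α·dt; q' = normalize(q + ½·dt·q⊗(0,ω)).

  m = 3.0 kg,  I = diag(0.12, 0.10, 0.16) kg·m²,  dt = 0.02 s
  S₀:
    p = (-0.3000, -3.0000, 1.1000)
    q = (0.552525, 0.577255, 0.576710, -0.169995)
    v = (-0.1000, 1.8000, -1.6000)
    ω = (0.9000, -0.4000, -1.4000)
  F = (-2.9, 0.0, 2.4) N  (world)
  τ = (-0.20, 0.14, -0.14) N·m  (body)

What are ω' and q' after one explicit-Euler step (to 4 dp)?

(τ − ω×Iω)/I = (-1.9467, 0.8960, -0.9200)
new body rate ω' = (0.8611, -0.3821, -1.4184)
Hamilton product q⊗(0,ω) = (-0.5268385, -0.3781195, 0.4341515, -1.5234760)
updated quaternion q' = (0.5472, 0.5734, 0.5810, -0.1852)

ω' = (0.8611, -0.3821, -1.4184)
q' = (0.5472, 0.5734, 0.5810, -0.1852)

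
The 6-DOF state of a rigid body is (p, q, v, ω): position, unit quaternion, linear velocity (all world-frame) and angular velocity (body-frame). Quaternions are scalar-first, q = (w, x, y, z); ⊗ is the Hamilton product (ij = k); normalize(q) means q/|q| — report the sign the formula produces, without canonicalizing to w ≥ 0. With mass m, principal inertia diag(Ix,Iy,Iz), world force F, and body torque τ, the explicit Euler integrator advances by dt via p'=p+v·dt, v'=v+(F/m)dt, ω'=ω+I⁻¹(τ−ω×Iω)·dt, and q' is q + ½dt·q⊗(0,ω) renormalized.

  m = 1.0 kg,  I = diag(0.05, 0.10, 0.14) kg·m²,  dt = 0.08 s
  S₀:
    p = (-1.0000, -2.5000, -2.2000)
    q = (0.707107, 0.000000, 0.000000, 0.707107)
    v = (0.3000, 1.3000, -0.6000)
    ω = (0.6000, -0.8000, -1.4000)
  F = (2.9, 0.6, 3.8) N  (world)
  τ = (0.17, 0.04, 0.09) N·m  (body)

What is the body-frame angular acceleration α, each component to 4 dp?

α = (2.5040, -0.3560, 0.8143)

gyro term ω×Iω = (0.0448, 0.0756, -0.0240)
(τ − ω×Iω)/I = (2.5040, -0.3560, 0.8143)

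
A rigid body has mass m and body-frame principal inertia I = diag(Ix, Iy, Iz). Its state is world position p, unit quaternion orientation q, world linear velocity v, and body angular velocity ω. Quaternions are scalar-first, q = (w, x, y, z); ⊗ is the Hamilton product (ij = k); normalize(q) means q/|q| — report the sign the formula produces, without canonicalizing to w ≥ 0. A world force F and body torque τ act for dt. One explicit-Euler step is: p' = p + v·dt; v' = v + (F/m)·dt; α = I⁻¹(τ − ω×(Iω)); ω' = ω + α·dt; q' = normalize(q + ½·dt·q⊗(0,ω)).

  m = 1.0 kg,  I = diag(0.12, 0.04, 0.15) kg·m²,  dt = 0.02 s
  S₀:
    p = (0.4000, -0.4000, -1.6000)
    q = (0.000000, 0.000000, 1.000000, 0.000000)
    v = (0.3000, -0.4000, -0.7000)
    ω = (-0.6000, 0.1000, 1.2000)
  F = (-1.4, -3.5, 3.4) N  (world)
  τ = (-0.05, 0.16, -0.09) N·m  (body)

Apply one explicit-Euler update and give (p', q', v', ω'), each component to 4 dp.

p' = p + v·dt = (0.4060, -0.4080, -1.6140)
v' = v + a·dt = (0.2720, -0.4700, -0.6320)
precession coupling ω×(Iω) = (0.0132, 0.0216, 0.0048)
(τ − ω×Iω)/I = (-0.5267, 3.4600, -0.6320)
ω + α·dt = (-0.6105, 0.1692, 1.1874)
Hamilton product q⊗(0,ω) = (-0.1000000, 1.2000000, 0.0000000, 0.6000000)
updated quaternion q' = (-0.0010, 0.0120, 0.9999, 0.0060)

p' = (0.4060, -0.4080, -1.6140)
q' = (-0.0010, 0.0120, 0.9999, 0.0060)
v' = (0.2720, -0.4700, -0.6320)
ω' = (-0.6105, 0.1692, 1.1874)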